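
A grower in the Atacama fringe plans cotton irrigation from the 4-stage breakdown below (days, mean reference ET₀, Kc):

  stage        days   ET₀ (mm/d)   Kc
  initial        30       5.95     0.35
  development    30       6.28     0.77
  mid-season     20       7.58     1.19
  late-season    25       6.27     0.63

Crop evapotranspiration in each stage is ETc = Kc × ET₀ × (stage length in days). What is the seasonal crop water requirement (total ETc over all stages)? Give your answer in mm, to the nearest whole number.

487 mm

initial: 0.35 × 5.95 × 30 = 62.48 mm
development: 0.77 × 6.28 × 30 = 145.07 mm
mid-season: 1.19 × 7.58 × 20 = 180.40 mm
late-season: 0.63 × 6.27 × 25 = 98.75 mm
Seasonal total = 486.70 mm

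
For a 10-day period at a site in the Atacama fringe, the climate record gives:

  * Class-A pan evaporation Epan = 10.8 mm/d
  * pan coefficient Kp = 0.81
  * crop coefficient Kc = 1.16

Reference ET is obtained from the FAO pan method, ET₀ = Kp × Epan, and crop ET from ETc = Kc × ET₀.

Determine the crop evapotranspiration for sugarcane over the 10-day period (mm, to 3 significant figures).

101 mm

ET₀ = 0.81 × 10.8 = 8.7480 mm/d
ETc = Kc × ET₀ = 1.16 × 8.7480 = 10.1477 mm/d
Over 10 days: 10.1477 × 10 = 101.477 mm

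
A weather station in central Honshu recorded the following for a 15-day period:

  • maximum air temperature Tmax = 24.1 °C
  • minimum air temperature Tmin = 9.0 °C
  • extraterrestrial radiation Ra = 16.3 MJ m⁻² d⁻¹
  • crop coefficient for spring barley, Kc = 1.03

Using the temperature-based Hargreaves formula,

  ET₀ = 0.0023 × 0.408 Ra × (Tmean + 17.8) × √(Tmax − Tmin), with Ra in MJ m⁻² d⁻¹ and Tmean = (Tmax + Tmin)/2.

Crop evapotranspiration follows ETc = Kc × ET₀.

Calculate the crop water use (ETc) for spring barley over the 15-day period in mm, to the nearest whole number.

32 mm

Tmean = (24.1 + 9.0)/2 = 16.55 °C
0.408 Ra = 0.408 × 16.3 = 6.6504 mm/d equivalent
ET₀ = 0.0023 × 6.6504 × (16.55 + 17.8) × √15.1 = 0.0023 × 6.6504 × 34.35 × 3.8859 = 2.0417 mm/d
ETc = Kc × ET₀ = 1.03 × 2.0417 = 2.1030 mm/d
Over 15 days: 2.1030 × 15 = 31.545 mm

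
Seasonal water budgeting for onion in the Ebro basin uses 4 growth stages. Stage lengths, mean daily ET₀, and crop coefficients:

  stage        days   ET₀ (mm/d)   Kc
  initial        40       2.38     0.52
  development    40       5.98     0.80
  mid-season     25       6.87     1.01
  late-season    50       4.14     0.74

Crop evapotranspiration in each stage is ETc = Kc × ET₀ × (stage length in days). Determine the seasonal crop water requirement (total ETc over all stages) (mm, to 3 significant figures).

initial: 0.52 × 2.38 × 40 = 49.50 mm
development: 0.80 × 5.98 × 40 = 191.36 mm
mid-season: 1.01 × 6.87 × 25 = 173.47 mm
late-season: 0.74 × 4.14 × 50 = 153.18 mm
Seasonal total = 567.51 mm

568 mm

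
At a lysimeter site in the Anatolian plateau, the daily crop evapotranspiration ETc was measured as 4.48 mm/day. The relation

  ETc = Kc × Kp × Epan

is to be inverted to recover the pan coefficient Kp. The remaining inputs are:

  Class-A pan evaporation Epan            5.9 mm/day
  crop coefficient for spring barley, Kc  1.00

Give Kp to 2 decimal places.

ETc = Kc × Kp × Epan  ⇒  Kp = ETc / (Kc × Epan)
Kp = 4.48 / (1.00 × 5.9) = 4.48 / 5.900 = 0.7593

0.76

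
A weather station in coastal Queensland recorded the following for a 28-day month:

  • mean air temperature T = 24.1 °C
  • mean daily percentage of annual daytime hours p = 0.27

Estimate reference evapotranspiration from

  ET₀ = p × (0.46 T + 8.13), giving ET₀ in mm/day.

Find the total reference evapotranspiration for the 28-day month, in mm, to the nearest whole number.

145 mm

ET₀ = 0.27 × (0.46 × 24.1 + 8.13) = 0.27 × 19.216 = 5.1883 mm/d
Monthly total = 5.1883 × 28 = 145.272 mm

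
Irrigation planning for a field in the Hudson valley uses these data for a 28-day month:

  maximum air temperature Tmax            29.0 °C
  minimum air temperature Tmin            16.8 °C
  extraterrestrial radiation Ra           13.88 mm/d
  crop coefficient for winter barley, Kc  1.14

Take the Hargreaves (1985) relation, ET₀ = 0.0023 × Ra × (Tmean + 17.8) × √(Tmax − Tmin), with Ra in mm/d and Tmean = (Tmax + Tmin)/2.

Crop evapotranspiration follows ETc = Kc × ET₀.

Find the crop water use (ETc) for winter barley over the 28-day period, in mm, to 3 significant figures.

Tmean = (29.0 + 16.8)/2 = 22.90 °C
ET₀ = 0.0023 × 13.88 × (22.90 + 17.8) × √12.2 = 0.0023 × 13.88 × 40.70 × 3.4928 = 4.5382 mm/d
ETc = Kc × ET₀ = 1.14 × 4.5382 = 5.1735 mm/d
Over 28 days: 5.1735 × 28 = 144.858 mm

145 mm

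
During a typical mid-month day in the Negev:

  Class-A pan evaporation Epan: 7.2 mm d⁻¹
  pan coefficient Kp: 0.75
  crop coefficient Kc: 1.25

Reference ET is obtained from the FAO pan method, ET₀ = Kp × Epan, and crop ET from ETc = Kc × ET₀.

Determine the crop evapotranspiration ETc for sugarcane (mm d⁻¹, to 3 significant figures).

6.75 mm d⁻¹

ET₀ = 0.75 × 7.2 = 5.4000 mm/d
ETc = Kc × ET₀ = 1.25 × 5.4000 = 6.7500 mm/d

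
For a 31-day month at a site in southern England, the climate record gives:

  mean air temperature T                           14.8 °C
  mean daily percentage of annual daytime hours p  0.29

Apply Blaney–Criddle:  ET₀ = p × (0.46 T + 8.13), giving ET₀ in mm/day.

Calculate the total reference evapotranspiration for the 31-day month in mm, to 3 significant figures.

134 mm

ET₀ = 0.29 × (0.46 × 14.8 + 8.13) = 0.29 × 14.938 = 4.3320 mm/d
Monthly total = 4.3320 × 31 = 134.292 mm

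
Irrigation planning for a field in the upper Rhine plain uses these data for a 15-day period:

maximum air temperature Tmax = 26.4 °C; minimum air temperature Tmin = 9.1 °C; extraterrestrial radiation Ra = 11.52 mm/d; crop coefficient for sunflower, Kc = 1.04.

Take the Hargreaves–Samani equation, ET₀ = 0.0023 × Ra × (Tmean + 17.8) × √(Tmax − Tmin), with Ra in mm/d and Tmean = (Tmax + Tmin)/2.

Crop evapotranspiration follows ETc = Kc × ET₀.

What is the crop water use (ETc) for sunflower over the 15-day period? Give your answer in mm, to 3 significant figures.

Tmean = (26.4 + 9.1)/2 = 17.75 °C
ET₀ = 0.0023 × 11.52 × (17.75 + 17.8) × √17.3 = 0.0023 × 11.52 × 35.55 × 4.1593 = 3.9178 mm/d
ETc = Kc × ET₀ = 1.04 × 3.9178 = 4.0745 mm/d
Over 15 days: 4.0745 × 15 = 61.118 mm

61.1 mm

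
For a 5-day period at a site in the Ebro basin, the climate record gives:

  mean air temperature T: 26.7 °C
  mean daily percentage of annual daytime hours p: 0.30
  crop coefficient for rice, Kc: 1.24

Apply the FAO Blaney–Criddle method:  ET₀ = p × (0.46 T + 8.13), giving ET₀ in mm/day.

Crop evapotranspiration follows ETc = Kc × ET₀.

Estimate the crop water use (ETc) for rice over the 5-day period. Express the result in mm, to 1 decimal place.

ET₀ = 0.30 × (0.46 × 26.7 + 8.13) = 0.30 × 20.412 = 6.1236 mm/d
ETc = Kc × ET₀ = 1.24 × 6.1236 = 7.5933 mm/d
Over 5 days: 7.5933 × 5 = 37.967 mm

38.0 mm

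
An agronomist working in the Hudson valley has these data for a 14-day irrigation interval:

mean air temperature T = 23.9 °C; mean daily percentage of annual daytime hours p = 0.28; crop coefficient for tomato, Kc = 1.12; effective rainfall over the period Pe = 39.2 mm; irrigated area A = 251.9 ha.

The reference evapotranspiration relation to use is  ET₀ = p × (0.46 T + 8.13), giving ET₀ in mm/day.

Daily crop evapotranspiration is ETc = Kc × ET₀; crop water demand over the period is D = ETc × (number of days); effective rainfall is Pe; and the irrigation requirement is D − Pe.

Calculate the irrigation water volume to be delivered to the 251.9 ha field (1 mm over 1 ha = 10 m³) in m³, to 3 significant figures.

ET₀ = 0.28 × (0.46 × 23.9 + 8.13) = 0.28 × 19.124 = 5.3547 mm/d
ETc = Kc × ET₀ = 1.12 × 5.3547 = 5.9973 mm/d
Crop demand D = ETc × 14 d = 5.9973 × 14 = 83.962 mm
D − Pe = 83.962 − 39.2 = 44.762 mm
Volume = 44.762 mm × 251.9 ha × 10 = 112755.5 m³

113000 m³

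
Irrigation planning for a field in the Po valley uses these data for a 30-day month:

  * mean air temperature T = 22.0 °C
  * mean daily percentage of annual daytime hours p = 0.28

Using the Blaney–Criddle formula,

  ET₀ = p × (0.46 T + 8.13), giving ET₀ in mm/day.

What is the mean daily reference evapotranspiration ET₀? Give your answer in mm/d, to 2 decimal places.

ET₀ = 0.28 × (0.46 × 22.0 + 8.13) = 0.28 × 18.250 = 5.1100 mm/d

5.11 mm/d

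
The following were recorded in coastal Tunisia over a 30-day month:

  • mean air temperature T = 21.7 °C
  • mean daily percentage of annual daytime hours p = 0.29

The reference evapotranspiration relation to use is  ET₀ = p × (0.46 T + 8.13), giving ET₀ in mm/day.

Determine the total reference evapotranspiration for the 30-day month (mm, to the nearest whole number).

158 mm

ET₀ = 0.29 × (0.46 × 21.7 + 8.13) = 0.29 × 18.112 = 5.2525 mm/d
Monthly total = 5.2525 × 30 = 157.575 mm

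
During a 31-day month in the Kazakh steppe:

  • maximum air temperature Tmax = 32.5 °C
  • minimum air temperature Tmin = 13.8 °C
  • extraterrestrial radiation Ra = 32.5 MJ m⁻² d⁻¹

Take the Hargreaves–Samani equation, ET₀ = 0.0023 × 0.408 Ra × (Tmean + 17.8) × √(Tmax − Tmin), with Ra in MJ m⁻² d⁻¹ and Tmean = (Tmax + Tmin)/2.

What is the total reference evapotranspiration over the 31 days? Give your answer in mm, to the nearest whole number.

167 mm

Tmean = (32.5 + 13.8)/2 = 23.15 °C
0.408 Ra = 0.408 × 32.5 = 13.2600 mm/d equivalent
ET₀ = 0.0023 × 13.2600 × (23.15 + 17.8) × √18.7 = 0.0023 × 13.2600 × 40.95 × 4.3243 = 5.4006 mm/d
Over 31 days: 5.4006 × 31 = 167.419 mm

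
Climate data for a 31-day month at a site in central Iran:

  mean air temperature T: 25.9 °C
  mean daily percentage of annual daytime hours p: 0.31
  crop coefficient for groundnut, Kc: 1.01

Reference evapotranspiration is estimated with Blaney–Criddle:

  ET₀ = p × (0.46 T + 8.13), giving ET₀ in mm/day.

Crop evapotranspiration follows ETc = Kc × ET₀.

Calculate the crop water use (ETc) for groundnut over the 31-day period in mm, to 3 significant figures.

ET₀ = 0.31 × (0.46 × 25.9 + 8.13) = 0.31 × 20.044 = 6.2136 mm/d
ETc = Kc × ET₀ = 1.01 × 6.2136 = 6.2757 mm/d
Over 31 days: 6.2757 × 31 = 194.547 mm

195 mm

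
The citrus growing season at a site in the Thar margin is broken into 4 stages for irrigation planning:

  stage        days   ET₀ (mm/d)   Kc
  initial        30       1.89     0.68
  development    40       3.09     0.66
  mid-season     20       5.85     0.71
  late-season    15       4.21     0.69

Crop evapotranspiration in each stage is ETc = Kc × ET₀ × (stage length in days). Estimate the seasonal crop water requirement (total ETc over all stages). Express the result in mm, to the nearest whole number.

247 mm

initial: 0.68 × 1.89 × 30 = 38.56 mm
development: 0.66 × 3.09 × 40 = 81.58 mm
mid-season: 0.71 × 5.85 × 20 = 83.07 mm
late-season: 0.69 × 4.21 × 15 = 43.57 mm
Seasonal total = 246.78 mm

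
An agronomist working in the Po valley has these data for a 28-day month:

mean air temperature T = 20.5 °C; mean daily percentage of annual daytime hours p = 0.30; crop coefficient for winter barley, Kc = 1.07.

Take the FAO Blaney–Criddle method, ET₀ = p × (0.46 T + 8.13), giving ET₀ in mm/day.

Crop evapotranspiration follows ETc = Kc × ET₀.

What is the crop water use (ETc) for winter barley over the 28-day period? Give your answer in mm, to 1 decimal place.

ET₀ = 0.30 × (0.46 × 20.5 + 8.13) = 0.30 × 17.560 = 5.2680 mm/d
ETc = Kc × ET₀ = 1.07 × 5.2680 = 5.6368 mm/d
Over 28 days: 5.6368 × 28 = 157.830 mm

157.8 mm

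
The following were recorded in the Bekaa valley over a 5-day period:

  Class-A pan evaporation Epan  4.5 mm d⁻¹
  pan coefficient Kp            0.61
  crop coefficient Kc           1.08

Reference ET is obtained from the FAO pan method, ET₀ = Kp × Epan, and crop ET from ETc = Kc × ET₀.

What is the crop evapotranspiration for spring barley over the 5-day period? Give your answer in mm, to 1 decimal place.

14.8 mm

ET₀ = 0.61 × 4.5 = 2.7450 mm/d
ETc = Kc × ET₀ = 1.08 × 2.7450 = 2.9646 mm/d
Over 5 days: 2.9646 × 5 = 14.823 mm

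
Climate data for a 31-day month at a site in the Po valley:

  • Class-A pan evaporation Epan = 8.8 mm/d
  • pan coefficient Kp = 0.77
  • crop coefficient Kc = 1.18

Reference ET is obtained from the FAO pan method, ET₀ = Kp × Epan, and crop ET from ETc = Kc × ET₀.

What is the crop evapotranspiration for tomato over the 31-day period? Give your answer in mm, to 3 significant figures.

ET₀ = 0.77 × 8.8 = 6.7760 mm/d
ETc = Kc × ET₀ = 1.18 × 6.7760 = 7.9957 mm/d
Over 31 days: 7.9957 × 31 = 247.867 mm

248 mm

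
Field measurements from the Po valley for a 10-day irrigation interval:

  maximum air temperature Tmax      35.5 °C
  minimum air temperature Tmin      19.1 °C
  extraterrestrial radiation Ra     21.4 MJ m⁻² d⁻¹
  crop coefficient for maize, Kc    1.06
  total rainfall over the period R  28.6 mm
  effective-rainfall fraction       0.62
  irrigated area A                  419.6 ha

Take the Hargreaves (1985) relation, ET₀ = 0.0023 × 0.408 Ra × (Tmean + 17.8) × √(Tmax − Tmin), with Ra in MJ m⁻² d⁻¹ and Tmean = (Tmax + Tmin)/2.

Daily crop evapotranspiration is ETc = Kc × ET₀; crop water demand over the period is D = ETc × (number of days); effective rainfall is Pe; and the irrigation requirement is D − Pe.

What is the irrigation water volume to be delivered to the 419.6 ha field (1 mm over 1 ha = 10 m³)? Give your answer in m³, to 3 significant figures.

Tmean = (35.5 + 19.1)/2 = 27.30 °C
0.408 Ra = 0.408 × 21.4 = 8.7312 mm/d equivalent
ET₀ = 0.0023 × 8.7312 × (27.30 + 17.8) × √16.4 = 0.0023 × 8.7312 × 45.10 × 4.0497 = 3.6678 mm/d
ETc = Kc × ET₀ = 1.06 × 3.6678 = 3.8879 mm/d
Crop demand D = ETc × 10 d = 3.8879 × 10 = 38.879 mm
Pe = 0.62 × 28.6 = 17.732 mm
D − Pe = 38.879 − 17.732 = 21.147 mm
Volume = 21.147 mm × 419.6 ha × 10 = 88732.8 m³

88700 m³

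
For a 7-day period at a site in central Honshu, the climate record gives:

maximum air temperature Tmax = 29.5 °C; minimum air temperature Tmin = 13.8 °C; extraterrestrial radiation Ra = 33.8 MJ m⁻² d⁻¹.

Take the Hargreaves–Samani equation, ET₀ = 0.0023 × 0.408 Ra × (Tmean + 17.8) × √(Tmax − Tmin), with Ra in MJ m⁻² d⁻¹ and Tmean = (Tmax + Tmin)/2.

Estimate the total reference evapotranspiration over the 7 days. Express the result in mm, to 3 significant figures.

Tmean = (29.5 + 13.8)/2 = 21.65 °C
0.408 Ra = 0.408 × 33.8 = 13.7904 mm/d equivalent
ET₀ = 0.0023 × 13.7904 × (21.65 + 17.8) × √15.7 = 0.0023 × 13.7904 × 39.45 × 3.9623 = 4.9579 mm/d
Over 7 days: 4.9579 × 7 = 34.705 mm

34.7 mm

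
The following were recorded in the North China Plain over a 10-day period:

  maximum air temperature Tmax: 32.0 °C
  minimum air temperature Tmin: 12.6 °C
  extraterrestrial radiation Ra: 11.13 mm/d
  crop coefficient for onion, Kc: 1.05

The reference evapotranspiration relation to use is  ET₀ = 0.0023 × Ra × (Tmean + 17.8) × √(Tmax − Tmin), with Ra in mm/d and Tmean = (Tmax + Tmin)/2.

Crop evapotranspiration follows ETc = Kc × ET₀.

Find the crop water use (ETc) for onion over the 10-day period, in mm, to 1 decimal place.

Tmean = (32.0 + 12.6)/2 = 22.30 °C
ET₀ = 0.0023 × 11.13 × (22.30 + 17.8) × √19.4 = 0.0023 × 11.13 × 40.10 × 4.4045 = 4.5213 mm/d
ETc = Kc × ET₀ = 1.05 × 4.5213 = 4.7474 mm/d
Over 10 days: 4.7474 × 10 = 47.474 mm

47.5 mm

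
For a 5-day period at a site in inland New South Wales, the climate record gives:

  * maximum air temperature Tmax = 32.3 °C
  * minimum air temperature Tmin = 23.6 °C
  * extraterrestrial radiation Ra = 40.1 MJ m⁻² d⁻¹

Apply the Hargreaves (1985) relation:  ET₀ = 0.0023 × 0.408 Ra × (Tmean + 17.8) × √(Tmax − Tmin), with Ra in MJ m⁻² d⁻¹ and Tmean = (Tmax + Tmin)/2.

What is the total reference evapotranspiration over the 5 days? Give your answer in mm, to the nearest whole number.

Tmean = (32.3 + 23.6)/2 = 27.95 °C
0.408 Ra = 0.408 × 40.1 = 16.3608 mm/d equivalent
ET₀ = 0.0023 × 16.3608 × (27.95 + 17.8) × √8.7 = 0.0023 × 16.3608 × 45.75 × 2.9496 = 5.0779 mm/d
Over 5 days: 5.0779 × 5 = 25.390 mm

25 mm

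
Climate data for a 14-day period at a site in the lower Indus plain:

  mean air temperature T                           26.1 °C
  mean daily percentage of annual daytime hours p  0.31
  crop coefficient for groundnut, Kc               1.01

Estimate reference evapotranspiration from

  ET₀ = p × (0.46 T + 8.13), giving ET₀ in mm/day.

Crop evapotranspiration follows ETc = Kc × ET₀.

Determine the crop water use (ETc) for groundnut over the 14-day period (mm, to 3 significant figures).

ET₀ = 0.31 × (0.46 × 26.1 + 8.13) = 0.31 × 20.136 = 6.2422 mm/d
ETc = Kc × ET₀ = 1.01 × 6.2422 = 6.3046 mm/d
Over 14 days: 6.3046 × 14 = 88.264 mm

88.3 mm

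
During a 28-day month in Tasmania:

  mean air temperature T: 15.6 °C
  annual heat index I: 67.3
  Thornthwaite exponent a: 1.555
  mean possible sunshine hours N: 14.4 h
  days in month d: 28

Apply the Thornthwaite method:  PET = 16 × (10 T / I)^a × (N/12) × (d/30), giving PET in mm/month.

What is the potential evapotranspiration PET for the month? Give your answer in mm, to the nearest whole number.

66 mm

10T/I = 10 × 15.6 / 67.3 = 2.3180
(10T/I)^a = 2.3180^1.555 = 3.6962
Uncorrected PET = 16 × 3.6962 = 59.139 mm
Correction = (N/12)(d/30) = (14.4/12)(28/30) = 1.1200
PET = 59.139 × 1.1200 = 66.236 mm/month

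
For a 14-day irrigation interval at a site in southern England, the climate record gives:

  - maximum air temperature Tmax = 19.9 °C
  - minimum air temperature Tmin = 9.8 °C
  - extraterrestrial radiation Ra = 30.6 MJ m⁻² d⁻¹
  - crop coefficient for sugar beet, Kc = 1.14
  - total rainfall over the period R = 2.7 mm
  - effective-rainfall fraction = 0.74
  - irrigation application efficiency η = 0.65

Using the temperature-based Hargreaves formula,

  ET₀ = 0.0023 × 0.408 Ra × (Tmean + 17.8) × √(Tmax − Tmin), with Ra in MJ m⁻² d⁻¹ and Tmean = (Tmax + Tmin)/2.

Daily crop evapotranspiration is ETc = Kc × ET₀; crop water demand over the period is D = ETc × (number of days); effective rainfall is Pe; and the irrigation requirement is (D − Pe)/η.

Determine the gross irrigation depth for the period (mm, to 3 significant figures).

Tmean = (19.9 + 9.8)/2 = 14.85 °C
0.408 Ra = 0.408 × 30.6 = 12.4848 mm/d equivalent
ET₀ = 0.0023 × 12.4848 × (14.85 + 17.8) × √10.1 = 0.0023 × 12.4848 × 32.65 × 3.1780 = 2.9795 mm/d
ETc = Kc × ET₀ = 1.14 × 2.9795 = 3.3966 mm/d
Crop demand D = ETc × 14 d = 3.3966 × 14 = 47.552 mm
Pe = 0.74 × 2.7 = 1.998 mm
D − Pe = 47.552 − 1.998 = 45.554 mm
Gross irrigation = 45.554 / 0.65 = 70.083 mm

70.1 mm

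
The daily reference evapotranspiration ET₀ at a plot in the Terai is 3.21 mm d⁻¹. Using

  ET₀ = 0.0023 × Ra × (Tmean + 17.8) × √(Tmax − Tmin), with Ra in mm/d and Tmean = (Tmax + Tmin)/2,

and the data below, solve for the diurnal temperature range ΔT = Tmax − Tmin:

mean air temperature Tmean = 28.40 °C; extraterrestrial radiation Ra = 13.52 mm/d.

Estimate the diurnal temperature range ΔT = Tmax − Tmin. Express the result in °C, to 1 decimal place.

√ΔT = ET₀ / [0.0023 × Ra × (Tmean+17.8)] = 3.21 / (0.0023 × 13.52 × 46.20) = 2.2344
ΔT = 2.2344² = 4.993 °C

5.0 °C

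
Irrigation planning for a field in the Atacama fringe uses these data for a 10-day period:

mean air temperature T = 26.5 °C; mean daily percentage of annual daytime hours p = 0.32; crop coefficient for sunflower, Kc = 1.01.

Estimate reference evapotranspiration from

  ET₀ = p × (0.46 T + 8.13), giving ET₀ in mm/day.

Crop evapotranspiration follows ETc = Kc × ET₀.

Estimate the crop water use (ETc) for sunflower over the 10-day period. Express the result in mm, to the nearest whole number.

ET₀ = 0.32 × (0.46 × 26.5 + 8.13) = 0.32 × 20.320 = 6.5024 mm/d
ETc = Kc × ET₀ = 1.01 × 6.5024 = 6.5674 mm/d
Over 10 days: 6.5674 × 10 = 65.674 mm

66 mm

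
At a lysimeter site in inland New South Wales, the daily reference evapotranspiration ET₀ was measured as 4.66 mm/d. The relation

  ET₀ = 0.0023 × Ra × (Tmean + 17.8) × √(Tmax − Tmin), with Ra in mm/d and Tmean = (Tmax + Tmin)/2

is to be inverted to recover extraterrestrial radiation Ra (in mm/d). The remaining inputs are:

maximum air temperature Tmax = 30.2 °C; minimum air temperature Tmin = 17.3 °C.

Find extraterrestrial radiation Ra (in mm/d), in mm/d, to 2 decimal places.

13.58 mm/d

Tmean = 23.75 °C; √ΔT = 3.5917
Ra = ET₀ / [0.0023 × (Tmean+17.8) × √ΔT] = 4.66 / (0.0023 × 41.55 × 3.5917) = 13.576 mm/d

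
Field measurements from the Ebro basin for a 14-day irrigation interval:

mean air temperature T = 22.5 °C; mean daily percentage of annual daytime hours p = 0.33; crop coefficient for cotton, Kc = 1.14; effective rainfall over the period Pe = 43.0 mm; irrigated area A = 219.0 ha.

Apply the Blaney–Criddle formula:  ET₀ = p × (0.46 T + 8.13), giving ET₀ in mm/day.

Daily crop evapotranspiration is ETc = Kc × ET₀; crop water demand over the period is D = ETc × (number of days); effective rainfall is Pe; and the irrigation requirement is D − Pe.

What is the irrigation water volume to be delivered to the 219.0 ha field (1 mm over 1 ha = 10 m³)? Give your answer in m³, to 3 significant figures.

119000 m³

ET₀ = 0.33 × (0.46 × 22.5 + 8.13) = 0.33 × 18.480 = 6.0984 mm/d
ETc = Kc × ET₀ = 1.14 × 6.0984 = 6.9522 mm/d
Crop demand D = ETc × 14 d = 6.9522 × 14 = 97.331 mm
D − Pe = 97.331 − 43.0 = 54.331 mm
Volume = 54.331 mm × 219.0 ha × 10 = 118984.9 m³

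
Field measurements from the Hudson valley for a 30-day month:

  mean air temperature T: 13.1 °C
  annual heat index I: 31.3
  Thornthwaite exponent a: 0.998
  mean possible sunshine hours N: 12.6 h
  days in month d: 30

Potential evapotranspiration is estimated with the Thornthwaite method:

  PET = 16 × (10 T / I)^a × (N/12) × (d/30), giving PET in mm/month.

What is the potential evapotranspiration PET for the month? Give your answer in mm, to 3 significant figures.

10T/I = 10 × 13.1 / 31.3 = 4.1853
(10T/I)^a = 4.1853^0.998 = 4.1733
Uncorrected PET = 16 × 4.1733 = 66.773 mm
Correction = (N/12)(d/30) = (12.6/12)(30/30) = 1.0500
PET = 66.773 × 1.0500 = 70.112 mm/month

70.1 mm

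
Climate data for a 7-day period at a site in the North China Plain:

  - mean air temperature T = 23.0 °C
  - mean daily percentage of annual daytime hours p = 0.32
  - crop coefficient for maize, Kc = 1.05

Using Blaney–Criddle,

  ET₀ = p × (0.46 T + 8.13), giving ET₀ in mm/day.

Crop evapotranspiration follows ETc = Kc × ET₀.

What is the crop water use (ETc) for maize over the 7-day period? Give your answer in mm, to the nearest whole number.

ET₀ = 0.32 × (0.46 × 23.0 + 8.13) = 0.32 × 18.710 = 5.9872 mm/d
ETc = Kc × ET₀ = 1.05 × 5.9872 = 6.2866 mm/d
Over 7 days: 6.2866 × 7 = 44.006 mm

44 mm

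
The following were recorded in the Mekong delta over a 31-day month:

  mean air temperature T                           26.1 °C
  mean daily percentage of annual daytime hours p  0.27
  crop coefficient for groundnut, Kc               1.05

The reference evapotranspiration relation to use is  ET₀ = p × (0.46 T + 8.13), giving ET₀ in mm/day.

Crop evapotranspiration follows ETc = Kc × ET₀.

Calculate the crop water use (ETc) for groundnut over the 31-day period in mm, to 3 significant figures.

177 mm

ET₀ = 0.27 × (0.46 × 26.1 + 8.13) = 0.27 × 20.136 = 5.4367 mm/d
ETc = Kc × ET₀ = 1.05 × 5.4367 = 5.7085 mm/d
Over 31 days: 5.7085 × 31 = 176.964 mm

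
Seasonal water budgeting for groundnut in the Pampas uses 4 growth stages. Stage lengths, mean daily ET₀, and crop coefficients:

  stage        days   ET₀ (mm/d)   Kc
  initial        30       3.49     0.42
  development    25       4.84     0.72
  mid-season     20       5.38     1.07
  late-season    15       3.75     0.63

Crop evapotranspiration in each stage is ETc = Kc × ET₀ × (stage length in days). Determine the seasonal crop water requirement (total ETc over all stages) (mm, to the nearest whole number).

initial: 0.42 × 3.49 × 30 = 43.97 mm
development: 0.72 × 4.84 × 25 = 87.12 mm
mid-season: 1.07 × 5.38 × 20 = 115.13 mm
late-season: 0.63 × 3.75 × 15 = 35.44 mm
Seasonal total = 281.66 mm

282 mm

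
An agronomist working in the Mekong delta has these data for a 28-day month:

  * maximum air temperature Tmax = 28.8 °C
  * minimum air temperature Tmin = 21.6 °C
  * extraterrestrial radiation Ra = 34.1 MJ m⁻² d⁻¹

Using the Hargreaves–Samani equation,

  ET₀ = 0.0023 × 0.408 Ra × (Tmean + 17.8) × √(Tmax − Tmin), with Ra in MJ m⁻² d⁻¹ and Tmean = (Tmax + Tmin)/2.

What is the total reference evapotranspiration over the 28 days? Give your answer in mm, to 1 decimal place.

103.4 mm

Tmean = (28.8 + 21.6)/2 = 25.20 °C
0.408 Ra = 0.408 × 34.1 = 13.9128 mm/d equivalent
ET₀ = 0.0023 × 13.9128 × (25.20 + 17.8) × √7.2 = 0.0023 × 13.9128 × 43.00 × 2.6833 = 3.6922 mm/d
Over 28 days: 3.6922 × 28 = 103.382 mm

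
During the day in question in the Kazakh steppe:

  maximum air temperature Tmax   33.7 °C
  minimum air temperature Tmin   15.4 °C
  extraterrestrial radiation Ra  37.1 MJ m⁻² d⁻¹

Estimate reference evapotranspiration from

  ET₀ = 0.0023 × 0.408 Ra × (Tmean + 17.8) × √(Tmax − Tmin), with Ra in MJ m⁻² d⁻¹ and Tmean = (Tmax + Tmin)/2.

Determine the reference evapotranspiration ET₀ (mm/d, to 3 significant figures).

6.31 mm/d

Tmean = (33.7 + 15.4)/2 = 24.55 °C
0.408 Ra = 0.408 × 37.1 = 15.1368 mm/d equivalent
ET₀ = 0.0023 × 15.1368 × (24.55 + 17.8) × √18.3 = 0.0023 × 15.1368 × 42.35 × 4.2778 = 6.3072 mm/d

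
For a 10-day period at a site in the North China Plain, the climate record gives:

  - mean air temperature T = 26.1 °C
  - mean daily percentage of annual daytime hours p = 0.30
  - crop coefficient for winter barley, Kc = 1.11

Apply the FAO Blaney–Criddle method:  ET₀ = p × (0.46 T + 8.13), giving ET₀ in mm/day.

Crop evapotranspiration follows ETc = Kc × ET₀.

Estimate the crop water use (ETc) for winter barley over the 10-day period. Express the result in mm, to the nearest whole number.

ET₀ = 0.30 × (0.46 × 26.1 + 8.13) = 0.30 × 20.136 = 6.0408 mm/d
ETc = Kc × ET₀ = 1.11 × 6.0408 = 6.7053 mm/d
Over 10 days: 6.7053 × 10 = 67.053 mm

67 mm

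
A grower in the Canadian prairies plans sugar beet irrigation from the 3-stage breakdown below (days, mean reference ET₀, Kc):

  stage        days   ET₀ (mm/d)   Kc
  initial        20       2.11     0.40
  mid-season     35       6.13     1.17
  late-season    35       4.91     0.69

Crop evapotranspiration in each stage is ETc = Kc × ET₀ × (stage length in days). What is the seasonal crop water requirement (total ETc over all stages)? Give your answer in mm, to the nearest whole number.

386 mm

initial: 0.40 × 2.11 × 20 = 16.88 mm
mid-season: 1.17 × 6.13 × 35 = 251.02 mm
late-season: 0.69 × 4.91 × 35 = 118.58 mm
Seasonal total = 386.48 mm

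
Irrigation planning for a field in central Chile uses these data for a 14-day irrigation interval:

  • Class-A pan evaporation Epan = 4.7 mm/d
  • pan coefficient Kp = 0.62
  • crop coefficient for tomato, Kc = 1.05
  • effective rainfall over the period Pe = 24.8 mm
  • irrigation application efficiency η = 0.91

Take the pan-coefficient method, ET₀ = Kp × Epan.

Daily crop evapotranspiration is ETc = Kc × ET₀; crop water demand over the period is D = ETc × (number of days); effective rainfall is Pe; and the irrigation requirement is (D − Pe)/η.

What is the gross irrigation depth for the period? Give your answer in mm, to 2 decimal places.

19.82 mm

ET₀ = 0.62 × 4.7 = 2.9140 mm/d
ETc = Kc × ET₀ = 1.05 × 2.9140 = 3.0597 mm/d
Crop demand D = ETc × 14 d = 3.0597 × 14 = 42.836 mm
D − Pe = 42.836 − 24.8 = 18.036 mm
Gross irrigation = 18.036 / 0.91 = 19.820 mm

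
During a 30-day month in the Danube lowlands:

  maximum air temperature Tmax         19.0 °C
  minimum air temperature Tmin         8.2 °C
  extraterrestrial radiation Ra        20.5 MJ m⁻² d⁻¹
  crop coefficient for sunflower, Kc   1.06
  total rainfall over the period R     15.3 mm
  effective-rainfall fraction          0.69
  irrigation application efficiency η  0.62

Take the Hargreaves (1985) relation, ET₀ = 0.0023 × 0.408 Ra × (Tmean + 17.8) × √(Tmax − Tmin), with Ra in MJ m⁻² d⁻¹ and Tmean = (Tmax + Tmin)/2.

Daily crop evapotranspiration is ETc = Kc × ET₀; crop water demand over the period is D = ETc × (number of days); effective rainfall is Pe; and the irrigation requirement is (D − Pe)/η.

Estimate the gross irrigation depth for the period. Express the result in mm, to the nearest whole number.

Tmean = (19.0 + 8.2)/2 = 13.60 °C
0.408 Ra = 0.408 × 20.5 = 8.3640 mm/d equivalent
ET₀ = 0.0023 × 8.3640 × (13.60 + 17.8) × √10.8 = 0.0023 × 8.3640 × 31.40 × 3.2863 = 1.9851 mm/d
ETc = Kc × ET₀ = 1.06 × 1.9851 = 2.1042 mm/d
Crop demand D = ETc × 30 d = 2.1042 × 30 = 63.126 mm
Pe = 0.69 × 15.3 = 10.557 mm
D − Pe = 63.126 − 10.557 = 52.569 mm
Gross irrigation = 52.569 / 0.62 = 84.789 mm

85 mm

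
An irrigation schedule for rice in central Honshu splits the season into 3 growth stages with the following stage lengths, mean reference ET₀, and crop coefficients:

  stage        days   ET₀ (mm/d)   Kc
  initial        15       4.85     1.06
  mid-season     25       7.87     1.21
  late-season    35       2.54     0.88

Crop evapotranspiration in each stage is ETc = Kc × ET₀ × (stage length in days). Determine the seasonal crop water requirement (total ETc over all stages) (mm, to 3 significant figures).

initial: 1.06 × 4.85 × 15 = 77.12 mm
mid-season: 1.21 × 7.87 × 25 = 238.07 mm
late-season: 0.88 × 2.54 × 35 = 78.23 mm
Seasonal total = 393.42 mm

393 mm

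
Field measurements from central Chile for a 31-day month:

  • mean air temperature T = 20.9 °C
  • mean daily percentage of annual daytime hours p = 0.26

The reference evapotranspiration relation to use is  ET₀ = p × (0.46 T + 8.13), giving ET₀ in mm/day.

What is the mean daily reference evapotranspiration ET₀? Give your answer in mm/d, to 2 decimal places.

ET₀ = 0.26 × (0.46 × 20.9 + 8.13) = 0.26 × 17.744 = 4.6134 mm/d

4.61 mm/d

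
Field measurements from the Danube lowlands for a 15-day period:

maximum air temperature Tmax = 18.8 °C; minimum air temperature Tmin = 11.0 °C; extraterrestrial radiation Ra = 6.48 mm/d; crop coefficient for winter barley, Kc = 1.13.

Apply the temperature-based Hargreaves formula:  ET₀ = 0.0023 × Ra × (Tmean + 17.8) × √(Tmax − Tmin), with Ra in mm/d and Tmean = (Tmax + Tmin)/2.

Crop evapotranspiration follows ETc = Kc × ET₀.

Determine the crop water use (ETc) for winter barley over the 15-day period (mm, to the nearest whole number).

Tmean = (18.8 + 11.0)/2 = 14.90 °C
ET₀ = 0.0023 × 6.48 × (14.90 + 17.8) × √7.8 = 0.0023 × 6.48 × 32.70 × 2.7928 = 1.3611 mm/d
ETc = Kc × ET₀ = 1.13 × 1.3611 = 1.5380 mm/d
Over 15 days: 1.5380 × 15 = 23.070 mm

23 mm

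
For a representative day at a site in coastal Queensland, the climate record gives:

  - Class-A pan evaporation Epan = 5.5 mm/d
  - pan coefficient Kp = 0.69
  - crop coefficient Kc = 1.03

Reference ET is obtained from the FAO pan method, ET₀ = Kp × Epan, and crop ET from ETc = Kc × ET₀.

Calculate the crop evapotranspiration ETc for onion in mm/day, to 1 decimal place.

ET₀ = 0.69 × 5.5 = 3.7950 mm/d
ETc = Kc × ET₀ = 1.03 × 3.7950 = 3.9089 mm/d

3.9 mm/day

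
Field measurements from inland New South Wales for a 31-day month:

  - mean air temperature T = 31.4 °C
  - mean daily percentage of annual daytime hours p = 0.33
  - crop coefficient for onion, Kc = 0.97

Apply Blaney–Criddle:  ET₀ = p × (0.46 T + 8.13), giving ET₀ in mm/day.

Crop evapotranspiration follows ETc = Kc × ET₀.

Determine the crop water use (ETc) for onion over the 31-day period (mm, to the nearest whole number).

ET₀ = 0.33 × (0.46 × 31.4 + 8.13) = 0.33 × 22.574 = 7.4494 mm/d
ETc = Kc × ET₀ = 0.97 × 7.4494 = 7.2259 mm/d
Over 31 days: 7.2259 × 31 = 224.003 mm

224 mm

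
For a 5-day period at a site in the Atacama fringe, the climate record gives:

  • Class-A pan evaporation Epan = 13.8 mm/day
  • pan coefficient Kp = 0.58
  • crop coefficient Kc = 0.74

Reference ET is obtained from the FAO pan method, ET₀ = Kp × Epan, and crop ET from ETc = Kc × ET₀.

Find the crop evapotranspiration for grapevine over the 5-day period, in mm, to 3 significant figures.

29.6 mm

ET₀ = 0.58 × 13.8 = 8.0040 mm/d
ETc = Kc × ET₀ = 0.74 × 8.0040 = 5.9230 mm/d
Over 5 days: 5.9230 × 5 = 29.615 mm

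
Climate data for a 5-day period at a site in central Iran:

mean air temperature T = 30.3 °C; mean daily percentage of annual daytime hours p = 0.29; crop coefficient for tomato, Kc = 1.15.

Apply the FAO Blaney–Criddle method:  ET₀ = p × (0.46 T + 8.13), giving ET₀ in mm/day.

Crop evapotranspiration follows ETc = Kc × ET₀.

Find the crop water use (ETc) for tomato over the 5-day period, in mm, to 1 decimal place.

ET₀ = 0.29 × (0.46 × 30.3 + 8.13) = 0.29 × 22.068 = 6.3997 mm/d
ETc = Kc × ET₀ = 1.15 × 6.3997 = 7.3597 mm/d
Over 5 days: 7.3597 × 5 = 36.799 mm

36.8 mm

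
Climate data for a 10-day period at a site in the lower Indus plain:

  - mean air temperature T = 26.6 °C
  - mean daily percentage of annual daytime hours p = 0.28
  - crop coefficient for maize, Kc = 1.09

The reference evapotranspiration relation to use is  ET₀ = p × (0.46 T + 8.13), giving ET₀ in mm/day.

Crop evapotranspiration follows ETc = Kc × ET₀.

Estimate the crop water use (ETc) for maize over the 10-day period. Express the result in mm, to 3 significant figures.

ET₀ = 0.28 × (0.46 × 26.6 + 8.13) = 0.28 × 20.366 = 5.7025 mm/d
ETc = Kc × ET₀ = 1.09 × 5.7025 = 6.2157 mm/d
Over 10 days: 6.2157 × 10 = 62.157 mm

62.2 mm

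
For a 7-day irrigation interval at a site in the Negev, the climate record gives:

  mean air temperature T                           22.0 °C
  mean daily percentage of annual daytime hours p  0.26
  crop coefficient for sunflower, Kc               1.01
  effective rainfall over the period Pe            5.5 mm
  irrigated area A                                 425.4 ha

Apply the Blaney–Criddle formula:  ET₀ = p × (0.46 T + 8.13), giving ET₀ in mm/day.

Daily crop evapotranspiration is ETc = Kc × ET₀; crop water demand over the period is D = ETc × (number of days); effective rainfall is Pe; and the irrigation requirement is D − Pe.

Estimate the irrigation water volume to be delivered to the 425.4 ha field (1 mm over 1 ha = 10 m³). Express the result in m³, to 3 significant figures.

ET₀ = 0.26 × (0.46 × 22.0 + 8.13) = 0.26 × 18.250 = 4.7450 mm/d
ETc = Kc × ET₀ = 1.01 × 4.7450 = 4.7925 mm/d
Crop demand D = ETc × 7 d = 4.7925 × 7 = 33.548 mm
D − Pe = 33.548 − 5.5 = 28.048 mm
Volume = 28.048 mm × 425.4 ha × 10 = 119316.2 m³

119000 m³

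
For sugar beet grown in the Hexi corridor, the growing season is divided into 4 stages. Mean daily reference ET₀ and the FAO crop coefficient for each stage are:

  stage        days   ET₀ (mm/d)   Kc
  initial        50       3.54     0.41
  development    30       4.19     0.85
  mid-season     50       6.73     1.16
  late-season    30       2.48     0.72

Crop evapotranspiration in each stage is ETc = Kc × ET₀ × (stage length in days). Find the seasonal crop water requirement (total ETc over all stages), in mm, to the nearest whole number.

initial: 0.41 × 3.54 × 50 = 72.57 mm
development: 0.85 × 4.19 × 30 = 106.85 mm
mid-season: 1.16 × 6.73 × 50 = 390.34 mm
late-season: 0.72 × 2.48 × 30 = 53.57 mm
Seasonal total = 623.33 mm

623 mm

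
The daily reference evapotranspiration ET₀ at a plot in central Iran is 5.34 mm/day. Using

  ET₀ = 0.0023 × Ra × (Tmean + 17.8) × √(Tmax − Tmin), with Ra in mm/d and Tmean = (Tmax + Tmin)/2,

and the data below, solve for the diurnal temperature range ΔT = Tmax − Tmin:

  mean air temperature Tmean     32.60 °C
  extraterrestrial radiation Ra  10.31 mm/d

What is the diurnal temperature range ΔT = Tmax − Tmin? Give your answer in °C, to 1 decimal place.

20.0 °C

√ΔT = ET₀ / [0.0023 × Ra × (Tmean+17.8)] = 5.34 / (0.0023 × 10.31 × 50.40) = 4.4681
ΔT = 4.4681² = 19.964 °C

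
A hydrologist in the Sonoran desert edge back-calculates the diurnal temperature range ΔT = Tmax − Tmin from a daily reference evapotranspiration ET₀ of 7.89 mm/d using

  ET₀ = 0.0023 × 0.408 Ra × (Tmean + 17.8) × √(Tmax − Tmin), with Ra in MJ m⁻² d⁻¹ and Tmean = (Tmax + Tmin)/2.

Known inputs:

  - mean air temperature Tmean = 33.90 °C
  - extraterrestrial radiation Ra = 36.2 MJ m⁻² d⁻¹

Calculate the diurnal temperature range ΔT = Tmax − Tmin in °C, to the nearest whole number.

√ΔT = ET₀ / [0.0023 × 0.408 × Ra × (Tmean+17.8)] = 7.89 / (0.0023 × 14.7696 × 51.70) = 4.4925
ΔT = 4.4925² = 20.183 °C

20 °C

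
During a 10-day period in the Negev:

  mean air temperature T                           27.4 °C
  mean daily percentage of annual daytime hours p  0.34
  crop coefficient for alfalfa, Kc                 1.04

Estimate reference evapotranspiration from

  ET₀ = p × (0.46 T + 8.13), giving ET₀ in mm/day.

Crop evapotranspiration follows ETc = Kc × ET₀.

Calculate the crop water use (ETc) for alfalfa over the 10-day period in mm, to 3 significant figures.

73.3 mm

ET₀ = 0.34 × (0.46 × 27.4 + 8.13) = 0.34 × 20.734 = 7.0496 mm/d
ETc = Kc × ET₀ = 1.04 × 7.0496 = 7.3316 mm/d
Over 10 days: 7.3316 × 10 = 73.316 mm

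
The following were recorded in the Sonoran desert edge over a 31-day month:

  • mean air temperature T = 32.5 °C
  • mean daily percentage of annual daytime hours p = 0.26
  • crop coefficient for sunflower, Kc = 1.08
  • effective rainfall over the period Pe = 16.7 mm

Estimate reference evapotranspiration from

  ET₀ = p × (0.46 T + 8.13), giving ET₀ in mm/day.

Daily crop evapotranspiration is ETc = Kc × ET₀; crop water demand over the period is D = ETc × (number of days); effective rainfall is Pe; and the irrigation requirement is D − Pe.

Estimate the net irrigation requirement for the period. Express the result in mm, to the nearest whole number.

ET₀ = 0.26 × (0.46 × 32.5 + 8.13) = 0.26 × 23.080 = 6.0008 mm/d
ETc = Kc × ET₀ = 1.08 × 6.0008 = 6.4809 mm/d
Crop demand D = ETc × 31 d = 6.4809 × 31 = 200.908 mm
D − Pe = 200.908 − 16.7 = 184.208 mm

184 mm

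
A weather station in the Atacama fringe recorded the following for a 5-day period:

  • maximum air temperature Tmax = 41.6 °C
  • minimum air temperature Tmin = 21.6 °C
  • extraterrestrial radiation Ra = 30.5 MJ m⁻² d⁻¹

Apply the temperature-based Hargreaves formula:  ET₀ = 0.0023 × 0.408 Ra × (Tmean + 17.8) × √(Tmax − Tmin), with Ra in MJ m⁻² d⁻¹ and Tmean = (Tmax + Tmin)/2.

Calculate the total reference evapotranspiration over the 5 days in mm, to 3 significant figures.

Tmean = (41.6 + 21.6)/2 = 31.60 °C
0.408 Ra = 0.408 × 30.5 = 12.4440 mm/d equivalent
ET₀ = 0.0023 × 12.4440 × (31.60 + 17.8) × √20.0 = 0.0023 × 12.4440 × 49.40 × 4.4721 = 6.3230 mm/d
Over 5 days: 6.3230 × 5 = 31.615 mm

31.6 mm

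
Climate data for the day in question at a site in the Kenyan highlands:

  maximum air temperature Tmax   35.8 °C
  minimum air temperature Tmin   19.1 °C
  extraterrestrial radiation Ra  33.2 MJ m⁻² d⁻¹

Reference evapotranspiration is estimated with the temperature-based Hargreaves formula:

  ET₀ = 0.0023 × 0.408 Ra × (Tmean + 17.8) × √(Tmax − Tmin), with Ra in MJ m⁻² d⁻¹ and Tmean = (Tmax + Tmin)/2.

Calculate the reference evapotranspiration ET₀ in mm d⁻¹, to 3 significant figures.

Tmean = (35.8 + 19.1)/2 = 27.45 °C
0.408 Ra = 0.408 × 33.2 = 13.5456 mm/d equivalent
ET₀ = 0.0023 × 13.5456 × (27.45 + 17.8) × √16.7 = 0.0023 × 13.5456 × 45.25 × 4.0866 = 5.7611 mm/d

5.76 mm d⁻¹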